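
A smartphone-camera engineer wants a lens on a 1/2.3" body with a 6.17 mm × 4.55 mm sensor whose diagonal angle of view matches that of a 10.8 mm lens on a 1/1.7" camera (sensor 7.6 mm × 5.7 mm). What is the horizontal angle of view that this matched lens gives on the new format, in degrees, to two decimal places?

Sensor diagonal = √(7.6² + 5.7²) = √90.2500 ≈ 9.5000 mm.
Sensor diagonal = √(6.17² + 4.55²) = √58.7714 ≈ 7.6663 mm.
Equal diagonal AOV ⇒ f₂ = f₁ · 7.6663/9.5000 = 10.8 × 0.80697 ≈ 8.7153 mm.
Horizontal AOV on the new format = 2·arctan(6.17 / (2 × 8.7153)) = 2·arctan(0.35397) ≈ 38.9853°.

38.99°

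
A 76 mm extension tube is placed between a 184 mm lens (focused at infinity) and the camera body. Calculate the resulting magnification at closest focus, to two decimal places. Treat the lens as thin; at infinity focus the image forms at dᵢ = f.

0.41×

The tube moves the image plane from f to f + e, so dᵢ = 184 + 76 = 260 mm. Focus is achieved when 1/f = 1/dₒ + 1/dᵢ, giving dₒ = 1/(1/f − 1/(f+e)).
Magnification m = dᵢ/dₒ = (f+e)·(1/f − 1/(f+e)) = e/f = 76/184 ≈ 0.4130.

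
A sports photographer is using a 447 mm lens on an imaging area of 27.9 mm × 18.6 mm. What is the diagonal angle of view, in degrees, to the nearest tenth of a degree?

Sensor diagonal = √(27.9² + 18.6²) = √1124.3700 ≈ 33.5316 mm.
Angle of view α = 2·arctan(d/2f) with d = 33.5316 mm and f = 447 mm.
d/2f = 0.03751; arctan(0.03751) ≈ 2.1480°, so α ≈ 4.2960°.

4.3°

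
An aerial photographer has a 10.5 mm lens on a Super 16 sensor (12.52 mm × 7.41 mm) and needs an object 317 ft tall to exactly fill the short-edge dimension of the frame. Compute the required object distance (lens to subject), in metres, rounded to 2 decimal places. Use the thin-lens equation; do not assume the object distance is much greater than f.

W: 317 ft × 304.8 mm/ft = 96621.60 mm.
Magnification m = h/W = dᵢ/dₒ; combined with 1/f = 1/dₒ + 1/dᵢ this gives dₒ = f·(1 + W/h).
dₒ = 10.5 mm × (1 + 96621.6/7.41) = 10.5 × 13040.3518 ≈ 136923.694 mm = 136.924 m.

136.92 m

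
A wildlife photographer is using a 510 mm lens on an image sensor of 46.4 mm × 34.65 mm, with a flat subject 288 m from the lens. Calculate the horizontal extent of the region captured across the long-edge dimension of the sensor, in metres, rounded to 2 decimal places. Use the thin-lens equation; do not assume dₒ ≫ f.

26.16 m

dₒ: 288 m = 288000 mm.
Similar triangles through the lens centre give W/dₒ = w/dᵢ; with 1/f = 1/dₒ + 1/dᵢ this gives W = w·(dₒ − f)/f.
W = 46.4 mm × (288000 − 510) / 510 = 46.4 × 563.7059 ≈ 26155.953 mm = 26.156 m.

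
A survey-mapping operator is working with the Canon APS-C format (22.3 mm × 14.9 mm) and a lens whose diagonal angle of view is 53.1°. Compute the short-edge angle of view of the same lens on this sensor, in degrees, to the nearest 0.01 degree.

Sensor diagonal = √(22.3² + 14.9²) = √719.3000 ≈ 26.8198 mm.
From the diagonal AOV: f = 26.8198 / (2·tan(26.55°)) = 26.8198 / 0.99934 ≈ 26.8374 mm.
Short-edge AOV = 2·arctan(14.9 / (2 × 26.8374)) = 2·arctan(0.27760) ≈ 31.0291°.

31.03°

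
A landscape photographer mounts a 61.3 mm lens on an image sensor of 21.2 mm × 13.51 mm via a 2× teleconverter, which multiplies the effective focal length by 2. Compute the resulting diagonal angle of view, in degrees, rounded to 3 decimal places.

Effective focal length f = 61.3 × 2 = 122.6 mm.
Sensor diagonal = √(21.2² + 13.51²) = √631.9601 ≈ 25.1388 mm.
α = 2·arctan(25.139 / (2 × 122.6)) = 2·arctan(0.10252) ≈ 11.7074°.

11.707°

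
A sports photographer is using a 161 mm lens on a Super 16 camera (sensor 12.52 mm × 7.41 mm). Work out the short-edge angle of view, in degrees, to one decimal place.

2.6°

Angle of view α = 2·arctan(h/2f) with h = 7.41 mm and f = 161 mm.
h/2f = 0.02301; arctan(0.02301) ≈ 1.3183°, so α ≈ 2.6366°.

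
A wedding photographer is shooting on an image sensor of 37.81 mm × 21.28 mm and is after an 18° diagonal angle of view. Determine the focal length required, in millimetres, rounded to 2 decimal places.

Sensor diagonal = √(37.81² + 21.28²) = √1882.4345 ≈ 43.3870 mm.
From α = 2·arctan(d/2f) we get f = d / (2·tan(α/2)).
With d = 43.3870 mm and α/2 = 9°, tan(α/2) ≈ 0.15838, so f ≈ 43.3870 / 0.31677 ≈ 136.9675 mm.

136.97 mm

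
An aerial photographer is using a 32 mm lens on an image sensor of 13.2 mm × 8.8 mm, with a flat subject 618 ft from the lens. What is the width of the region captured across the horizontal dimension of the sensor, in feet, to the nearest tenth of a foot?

dₒ: 618 ft × 304.8 mm/ft = 188366.39 mm.
Similar triangles through the lens centre give W/dₒ = w/dᵢ; with 1/f = 1/dₒ + 1/dᵢ this gives W = w·(dₒ − f)/f.
W = 13.2 mm × (188366 − 32) / 32 = 13.2 × 5885.4498 ≈ 77687.938 mm = 77687.938/304.8 ft = 254.882 ft.

254.9 ft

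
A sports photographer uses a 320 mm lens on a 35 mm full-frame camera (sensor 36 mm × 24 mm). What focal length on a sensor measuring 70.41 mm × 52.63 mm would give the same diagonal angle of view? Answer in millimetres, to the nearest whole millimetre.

650 mm

Sensor diagonal = √(36² + 24²) = √1872.0000 ≈ 43.2666 mm.
Sensor diagonal = √(70.41² + 52.63²) = √7727.4850 ≈ 87.9061 mm.
Equal angle of view means equal diagonal/f ratio, so f₂ = f₁ · (diagonal₂/diagonal₁) = 320 × 87.9061/43.2666.
f₂ = 320 × 2.03173 ≈ 650.154 mm.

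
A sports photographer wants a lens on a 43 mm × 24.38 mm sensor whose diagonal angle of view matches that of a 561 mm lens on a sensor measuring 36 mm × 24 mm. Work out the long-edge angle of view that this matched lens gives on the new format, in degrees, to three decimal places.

Sensor diagonal = √(36² + 24²) = √1872.0000 ≈ 43.2666 mm.
Sensor diagonal = √(43² + 24.38²) = √2443.3844 ≈ 49.4306 mm.
Equal diagonal AOV ⇒ f₂ = f₁ · 49.4306/43.2666 = 561 × 1.14247 ≈ 640.9230 mm.
Long-edge AOV on the new format = 2·arctan(43 / (2 × 640.9230)) = 2·arctan(0.03355) ≈ 3.8426°.

3.843°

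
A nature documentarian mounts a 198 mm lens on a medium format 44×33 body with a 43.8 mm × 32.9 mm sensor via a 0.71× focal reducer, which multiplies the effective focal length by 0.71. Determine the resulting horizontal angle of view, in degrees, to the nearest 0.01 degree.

17.71°

Effective focal length f = 198 × 0.71 = 140.58 mm.
α = 2·arctan(43.8 / (2 × 140.58)) = 2·arctan(0.15578) ≈ 17.7091°.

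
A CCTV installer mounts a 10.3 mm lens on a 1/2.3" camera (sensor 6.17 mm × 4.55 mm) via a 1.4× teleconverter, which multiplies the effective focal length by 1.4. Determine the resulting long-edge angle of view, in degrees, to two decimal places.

Effective focal length f = 10.3 × 1.4 = 14.42 mm.
α = 2·arctan(6.17 / (2 × 14.42)) = 2·arctan(0.21394) ≈ 24.1515°.

24.15°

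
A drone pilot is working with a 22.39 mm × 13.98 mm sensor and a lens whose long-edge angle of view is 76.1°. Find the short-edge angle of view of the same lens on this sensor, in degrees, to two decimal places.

From the long-edge AOV: f = 22.39 / (2·tan(38.05°)) = 22.39 / 1.56538 ≈ 14.3032 mm.
Short-edge AOV = 2·arctan(13.98 / (2 × 14.3032)) = 2·arctan(0.48870) ≈ 52.0897°.

52.09°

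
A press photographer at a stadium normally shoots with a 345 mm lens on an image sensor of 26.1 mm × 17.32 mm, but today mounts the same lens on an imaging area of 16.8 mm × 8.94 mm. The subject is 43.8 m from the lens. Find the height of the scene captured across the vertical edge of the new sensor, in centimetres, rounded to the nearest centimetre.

113 cm

The focal length stays 345 mm; the relevant sensor dimension is now h = 8.94 mm. Object distance dₒ = 43.8 m = 43800 mm.
Thin-lens field height W = h·(dₒ − f)/f = 8.94 × (43800 − 345)/345 ≈ 1126.051 mm = 112.605 cm.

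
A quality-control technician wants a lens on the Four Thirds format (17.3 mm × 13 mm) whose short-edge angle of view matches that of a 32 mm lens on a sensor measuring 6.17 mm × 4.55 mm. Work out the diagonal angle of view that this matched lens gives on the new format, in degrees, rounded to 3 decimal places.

Equal short-edge AOV ⇒ f₂ = f₁ · 13/4.55 = 32 × 2.85714 ≈ 91.4286 mm.
Sensor diagonal = √(17.3² + 13²) = √468.2900 ≈ 21.6400 mm.
Diagonal AOV on the new format = 2·arctan(21.6400 / (2 × 91.4286)) = 2·arctan(0.11834) ≈ 13.4984°.

13.498°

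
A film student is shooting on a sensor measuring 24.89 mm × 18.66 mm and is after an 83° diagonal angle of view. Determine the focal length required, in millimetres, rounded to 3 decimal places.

17.581 mm

Sensor diagonal = √(24.89² + 18.66²) = √967.7077 ≈ 31.1080 mm.
From α = 2·arctan(d/2f) we get f = d / (2·tan(α/2)).
With d = 31.1080 mm and α/2 = 41.5°, tan(α/2) ≈ 0.88473, so f ≈ 31.1080 / 1.76945 ≈ 17.5806 mm.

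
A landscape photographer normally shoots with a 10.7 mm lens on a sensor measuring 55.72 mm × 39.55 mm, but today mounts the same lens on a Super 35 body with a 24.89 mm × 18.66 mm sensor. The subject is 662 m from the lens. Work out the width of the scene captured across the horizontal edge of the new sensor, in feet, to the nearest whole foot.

5052 ft

The focal length stays 10.7 mm; the relevant sensor dimension is now w = 24.89 mm. Object distance dₒ = 662 m = 662000 mm.
Thin-lens field width W = w·(dₒ − f)/f = 24.89 × (662000 − 10.7)/10.7 ≈ 1539898.474 mm = 1539898.474/304.8 ft = 5052.16 ft.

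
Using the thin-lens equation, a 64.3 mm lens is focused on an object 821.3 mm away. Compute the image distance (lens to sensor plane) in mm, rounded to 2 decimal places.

1/dᵢ = 1/f − 1/dₒ = 1/64.3 − 1/821.3 = 0.0143345 mm⁻¹.
dᵢ = 1/0.0143345 ≈ 69.7617 mm.

69.76 mm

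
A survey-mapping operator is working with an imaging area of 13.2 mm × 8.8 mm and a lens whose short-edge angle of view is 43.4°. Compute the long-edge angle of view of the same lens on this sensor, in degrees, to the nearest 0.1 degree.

61.7°

From the short-edge AOV: f = 8.8 / (2·tan(21.7°)) = 8.8 / 0.79590 ≈ 11.0567 mm.
Long-edge AOV = 2·arctan(13.2 / (2 × 11.0567)) = 2·arctan(0.59692) ≈ 61.6679°.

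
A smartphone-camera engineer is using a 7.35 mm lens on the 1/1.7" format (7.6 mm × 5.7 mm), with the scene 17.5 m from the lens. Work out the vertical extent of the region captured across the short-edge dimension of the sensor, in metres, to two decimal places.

13.57 m

dₒ: 17.5 m = 17500 mm.
Similar triangles through the lens centre give W/dₒ = h/dᵢ; with 1/f = 1/dₒ + 1/dᵢ this gives W = h·(dₒ − f)/f.
W = 5.7 mm × (17500 − 7.35) / 7.35 = 5.7 × 2379.9524 ≈ 13565.729 mm = 13.5657 m.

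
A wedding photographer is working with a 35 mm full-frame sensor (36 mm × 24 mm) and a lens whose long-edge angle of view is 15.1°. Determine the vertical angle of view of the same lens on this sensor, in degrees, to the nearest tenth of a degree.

10.1°

From the long-edge AOV: f = 36 / (2·tan(7.55°)) = 36 / 0.26508 ≈ 135.8077 mm.
Vertical AOV = 2·arctan(24 / (2 × 135.8077)) = 2·arctan(0.08836) ≈ 10.0991°.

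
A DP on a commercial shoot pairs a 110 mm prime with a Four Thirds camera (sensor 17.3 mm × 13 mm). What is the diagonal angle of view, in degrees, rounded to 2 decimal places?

Sensor diagonal = √(17.3² + 13²) = √468.2900 ≈ 21.6400 mm.
Angle of view α = 2·arctan(d/2f) with d = 21.6400 mm and f = 110 mm.
d/2f = 0.09836; arctan(0.09836) ≈ 5.6178°, so α ≈ 11.2355°.

11.24°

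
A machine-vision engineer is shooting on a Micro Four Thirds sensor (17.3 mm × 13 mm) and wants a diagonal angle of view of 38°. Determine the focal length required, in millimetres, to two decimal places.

Sensor diagonal = √(17.3² + 13²) = √468.2900 ≈ 21.6400 mm.
From α = 2·arctan(d/2f) we get f = d / (2·tan(α/2)).
With d = 21.6400 mm and α/2 = 19°, tan(α/2) ≈ 0.34433, so f ≈ 21.6400 / 0.68866 ≈ 31.4236 mm.

31.42 mm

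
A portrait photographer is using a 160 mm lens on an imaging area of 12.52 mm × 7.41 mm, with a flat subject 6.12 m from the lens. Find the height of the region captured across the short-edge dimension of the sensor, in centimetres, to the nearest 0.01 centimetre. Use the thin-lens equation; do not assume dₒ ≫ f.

dₒ: 6.12 m = 6120 mm.
Similar triangles through the lens centre give W/dₒ = h/dᵢ; with 1/f = 1/dₒ + 1/dᵢ this gives W = h·(dₒ − f)/f.
W = 7.41 mm × (6120 − 160) / 160 = 7.41 × 37.2500 ≈ 276.022 mm = 27.6023 cm.

27.60 cm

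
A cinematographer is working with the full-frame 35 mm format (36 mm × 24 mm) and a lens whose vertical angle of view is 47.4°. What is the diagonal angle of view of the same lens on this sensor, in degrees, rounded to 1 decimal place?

From the vertical AOV: f = 24 / (2·tan(23.7°)) = 24 / 0.87794 ≈ 27.3368 mm.
Sensor diagonal = √(36² + 24²) = √1872.0000 ≈ 43.2666 mm.
Diagonal AOV = 2·arctan(43.2666 / (2 × 27.3368)) = 2·arctan(0.79136) ≈ 76.7136°.

76.7°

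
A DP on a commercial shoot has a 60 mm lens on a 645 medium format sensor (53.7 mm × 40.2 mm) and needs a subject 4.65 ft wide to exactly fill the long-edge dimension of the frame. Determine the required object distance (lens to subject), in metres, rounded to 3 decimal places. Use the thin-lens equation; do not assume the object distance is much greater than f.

W: 4.65 ft × 304.8 mm/ft = 1417.32 mm.
Magnification m = w/W = dᵢ/dₒ; combined with 1/f = 1/dₒ + 1/dᵢ this gives dₒ = f·(1 + W/w).
dₒ = 60 mm × (1 + 1417.32/53.7) = 60 × 27.3933 ≈ 1643.598 mm = 1.6436 m.

1.644 m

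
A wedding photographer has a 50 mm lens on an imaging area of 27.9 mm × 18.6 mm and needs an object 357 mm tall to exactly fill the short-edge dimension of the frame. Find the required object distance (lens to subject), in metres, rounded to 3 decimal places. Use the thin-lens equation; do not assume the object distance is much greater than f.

1.010 m

Magnification m = h/W = dᵢ/dₒ; combined with 1/f = 1/dₒ + 1/dᵢ this gives dₒ = f·(1 + W/h).
dₒ = 50 mm × (1 + 357/18.6) = 50 × 20.1935 ≈ 1009.677 mm = 1.00968 m.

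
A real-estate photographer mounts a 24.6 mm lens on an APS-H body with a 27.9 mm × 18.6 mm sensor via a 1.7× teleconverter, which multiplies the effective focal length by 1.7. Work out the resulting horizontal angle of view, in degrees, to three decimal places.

Effective focal length f = 24.6 × 1.7 = 41.82 mm.
α = 2·arctan(27.9 / (2 × 41.82)) = 2·arctan(0.33357) ≈ 36.8946°.

36.895°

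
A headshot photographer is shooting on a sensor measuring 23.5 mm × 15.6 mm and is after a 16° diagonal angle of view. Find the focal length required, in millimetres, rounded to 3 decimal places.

100.350 mm

Sensor diagonal = √(23.5² + 15.6²) = √795.6100 ≈ 28.2066 mm.
From α = 2·arctan(d/2f) we get f = d / (2·tan(α/2)).
With d = 28.2066 mm and α/2 = 8°, tan(α/2) ≈ 0.14054, so f ≈ 28.2066 / 0.28108 ≈ 100.3500 mm.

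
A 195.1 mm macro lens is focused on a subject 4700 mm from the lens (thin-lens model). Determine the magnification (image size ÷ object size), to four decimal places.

0.0433×

Thin lens: 1/f = 1/dₒ + 1/dᵢ → 1/dᵢ = 1/195.1 − 1/4700 = 0.0049128 mm⁻¹, so dᵢ ≈ 203.5495 mm.
Magnification m = dᵢ/dₒ = 203.5495/4700 ≈ 0.04331.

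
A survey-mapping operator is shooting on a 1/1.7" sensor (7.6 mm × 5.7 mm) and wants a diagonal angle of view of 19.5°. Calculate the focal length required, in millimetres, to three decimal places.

27.643 mm

Sensor diagonal = √(7.6² + 5.7²) = √90.2500 ≈ 9.5000 mm.
From α = 2·arctan(d/2f) we get f = d / (2·tan(α/2)).
With d = 9.5000 mm and α/2 = 9.75°, tan(α/2) ≈ 0.17183, so f ≈ 9.5000 / 0.34366 ≈ 27.6434 mm.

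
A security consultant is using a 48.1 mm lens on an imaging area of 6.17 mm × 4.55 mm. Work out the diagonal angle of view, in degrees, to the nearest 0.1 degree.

9.1°

Sensor diagonal = √(6.17² + 4.55²) = √58.7714 ≈ 7.6663 mm.
Angle of view α = 2·arctan(d/2f) with d = 7.6663 mm and f = 48.1 mm.
d/2f = 0.07969; arctan(0.07969) ≈ 4.5563°, so α ≈ 9.1126°.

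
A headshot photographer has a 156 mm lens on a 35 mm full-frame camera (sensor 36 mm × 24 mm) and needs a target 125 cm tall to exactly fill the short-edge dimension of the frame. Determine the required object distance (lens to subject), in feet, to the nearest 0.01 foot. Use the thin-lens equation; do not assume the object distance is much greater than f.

27.17 ft

W: 125 cm = 1250 mm.
Magnification m = h/W = dᵢ/dₒ; combined with 1/f = 1/dₒ + 1/dᵢ this gives dₒ = f·(1 + W/h).
dₒ = 156 mm × (1 + 1250/24) = 156 × 53.0833 ≈ 8281.000 mm = 8281.000/304.8 ft = 27.1686 ft.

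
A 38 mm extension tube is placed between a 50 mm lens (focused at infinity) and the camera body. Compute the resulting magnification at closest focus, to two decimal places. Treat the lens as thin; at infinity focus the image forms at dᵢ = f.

0.76×

The tube moves the image plane from f to f + e, so dᵢ = 50 + 38 = 88 mm. Focus is achieved when 1/f = 1/dₒ + 1/dᵢ, giving dₒ = 1/(1/f − 1/(f+e)).
Magnification m = dᵢ/dₒ = (f+e)·(1/f − 1/(f+e)) = e/f = 38/50 ≈ 0.7600.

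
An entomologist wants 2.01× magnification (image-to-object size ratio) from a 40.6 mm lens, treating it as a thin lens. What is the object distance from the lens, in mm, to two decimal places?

With m = dᵢ/dₒ and 1/f = 1/dₒ + 1/dᵢ, substituting dᵢ = m·dₒ gives 1/f = (1 + 1/m)/dₒ, hence dₒ = f·(1 + 1/m).
dₒ = 40.6 × (1 + 1/2.01) = 40.6 × 1.49751 ≈ 60.799 mm.

60.80 mm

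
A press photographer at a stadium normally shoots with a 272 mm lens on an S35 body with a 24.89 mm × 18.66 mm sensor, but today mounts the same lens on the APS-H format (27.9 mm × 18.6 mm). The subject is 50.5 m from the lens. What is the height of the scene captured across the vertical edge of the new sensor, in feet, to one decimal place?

11.3 ft

The focal length stays 272 mm; the relevant sensor dimension is now h = 18.6 mm. Object distance dₒ = 50.5 m = 50500 mm.
Thin-lens field height W = h·(dₒ − f)/f = 18.6 × (50500 − 272)/272 ≈ 3434.709 mm = 3434.709/304.8 ft = 11.2687 ft.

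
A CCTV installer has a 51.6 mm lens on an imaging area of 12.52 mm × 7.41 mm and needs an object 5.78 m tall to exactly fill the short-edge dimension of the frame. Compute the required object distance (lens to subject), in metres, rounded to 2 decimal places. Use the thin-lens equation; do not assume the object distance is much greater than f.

W: 5.78 m = 5780 mm.
Magnification m = h/W = dᵢ/dₒ; combined with 1/f = 1/dₒ + 1/dᵢ this gives dₒ = f·(1 + W/h).
dₒ = 51.6 mm × (1 + 5780/7.41) = 51.6 × 781.0270 ≈ 40300.993 mm = 40.301 m.

40.30 m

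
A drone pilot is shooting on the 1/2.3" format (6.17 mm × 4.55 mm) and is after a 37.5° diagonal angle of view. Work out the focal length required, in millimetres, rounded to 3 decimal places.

Sensor diagonal = √(6.17² + 4.55²) = √58.7714 ≈ 7.6663 mm.
From α = 2·arctan(d/2f) we get f = d / (2·tan(α/2)).
With d = 7.6663 mm and α/2 = 18.75°, tan(α/2) ≈ 0.33945, so f ≈ 7.6663 / 0.67891 ≈ 11.2920 mm.

11.292 mm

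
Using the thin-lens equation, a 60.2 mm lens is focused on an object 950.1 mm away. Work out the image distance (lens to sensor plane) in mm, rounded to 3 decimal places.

64.272 mm

1/dᵢ = 1/f − 1/dₒ = 1/60.2 − 1/950.1 = 0.0155588 mm⁻¹.
dᵢ = 1/0.0155588 ≈ 64.2724 mm.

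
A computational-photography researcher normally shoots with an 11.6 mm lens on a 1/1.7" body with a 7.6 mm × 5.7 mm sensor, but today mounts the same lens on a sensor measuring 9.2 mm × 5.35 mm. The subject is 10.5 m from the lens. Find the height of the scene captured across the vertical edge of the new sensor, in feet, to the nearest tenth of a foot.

15.9 ft

The focal length stays 11.6 mm; the relevant sensor dimension is now h = 5.35 mm. Object distance dₒ = 10.5 m = 10500 mm.
Thin-lens field height W = h·(dₒ − f)/f = 5.35 × (10500 − 11.6)/11.6 ≈ 4837.322 mm = 4837.322/304.8 ft = 15.8705 ft.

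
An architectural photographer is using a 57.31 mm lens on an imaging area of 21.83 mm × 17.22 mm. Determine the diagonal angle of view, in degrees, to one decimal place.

27.3°

Sensor diagonal = √(21.83² + 17.22²) = √773.0773 ≈ 27.8043 mm.
Angle of view α = 2·arctan(d/2f) with d = 27.8043 mm and f = 57.31 mm.
d/2f = 0.24258; arctan(0.24258) ≈ 13.6353°, so α ≈ 27.2706°.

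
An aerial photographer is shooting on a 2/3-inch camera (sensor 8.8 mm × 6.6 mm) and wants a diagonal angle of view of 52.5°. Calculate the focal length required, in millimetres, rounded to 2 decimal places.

Sensor diagonal = √(8.8² + 6.6²) = √121.0000 ≈ 11.0000 mm.
From α = 2·arctan(d/2f) we get f = d / (2·tan(α/2)).
With d = 11.0000 mm and α/2 = 26.25°, tan(α/2) ≈ 0.49315, so f ≈ 11.0000 / 0.98629 ≈ 11.1529 mm.

11.15 mm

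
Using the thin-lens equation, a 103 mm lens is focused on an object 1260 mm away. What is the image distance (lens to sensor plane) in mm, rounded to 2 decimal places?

1/dᵢ = 1/f − 1/dₒ = 1/103 − 1/1260 = 0.0089151 mm⁻¹.
dᵢ = 1/0.0089151 ≈ 112.1694 mm.

112.17 mm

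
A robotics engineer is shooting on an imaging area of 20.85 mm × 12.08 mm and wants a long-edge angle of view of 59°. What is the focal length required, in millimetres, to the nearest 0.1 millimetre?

18.4 mm

From α = 2·arctan(w/2f) we get f = w / (2·tan(α/2)).
With w = 20.85 mm and α/2 = 29.5°, tan(α/2) ≈ 0.56577, so f ≈ 20.85 / 1.13155 ≈ 18.4261 mm.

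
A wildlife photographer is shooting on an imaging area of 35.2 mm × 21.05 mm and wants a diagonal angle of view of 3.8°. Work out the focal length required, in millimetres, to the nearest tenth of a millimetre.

Sensor diagonal = √(35.2² + 21.05²) = √1682.1425 ≈ 41.0139 mm.
From α = 2·arctan(d/2f) we get f = d / (2·tan(α/2)).
With d = 41.0139 mm and α/2 = 1.9°, tan(α/2) ≈ 0.03317, so f ≈ 41.0139 / 0.06635 ≈ 618.1747 mm.

618.2 mm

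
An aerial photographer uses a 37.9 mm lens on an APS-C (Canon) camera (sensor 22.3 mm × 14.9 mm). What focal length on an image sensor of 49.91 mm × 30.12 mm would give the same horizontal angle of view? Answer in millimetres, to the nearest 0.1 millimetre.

Equal angle of view means equal width/f ratio, so f₂ = f₁ · (width₂/width₁) = 37.9 × 49.91/22.3.
f₂ = 37.9 × 2.23812 ≈ 84.825 mm.

84.8 mm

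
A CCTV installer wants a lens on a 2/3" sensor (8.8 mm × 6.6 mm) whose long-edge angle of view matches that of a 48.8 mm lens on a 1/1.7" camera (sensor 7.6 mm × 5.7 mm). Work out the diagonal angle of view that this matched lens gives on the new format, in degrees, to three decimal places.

Equal long-edge AOV ⇒ f₂ = f₁ · 8.8/7.6 = 48.8 × 1.15789 ≈ 56.5053 mm.
Sensor diagonal = √(8.8² + 6.6²) = √121.0000 ≈ 11.0000 mm.
Diagonal AOV on the new format = 2·arctan(11.0000 / (2 × 56.5053)) = 2·arctan(0.09734) ≈ 11.1189°.

11.119°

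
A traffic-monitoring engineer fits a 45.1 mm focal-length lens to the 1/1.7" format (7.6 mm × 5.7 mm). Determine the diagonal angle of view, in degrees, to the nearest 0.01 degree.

Sensor diagonal = √(7.6² + 5.7²) = √90.2500 ≈ 9.5000 mm.
Angle of view α = 2·arctan(d/2f) with d = 9.5000 mm and f = 45.1 mm.
d/2f = 0.10532; arctan(0.10532) ≈ 6.0123°, so α ≈ 12.0246°.

12.02°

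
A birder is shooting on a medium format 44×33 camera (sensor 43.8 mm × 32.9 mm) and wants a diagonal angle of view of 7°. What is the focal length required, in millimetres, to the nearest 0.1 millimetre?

Sensor diagonal = √(43.8² + 32.9²) = √3000.8500 ≈ 54.7800 mm.
From α = 2·arctan(d/2f) we get f = d / (2·tan(α/2)).
With d = 54.7800 mm and α/2 = 3.5°, tan(α/2) ≈ 0.06116, so f ≈ 54.7800 / 0.12233 ≈ 447.8227 mm.

447.8 mm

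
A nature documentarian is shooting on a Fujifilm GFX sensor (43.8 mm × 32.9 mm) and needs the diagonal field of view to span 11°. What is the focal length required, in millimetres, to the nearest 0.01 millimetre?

Sensor diagonal = √(43.8² + 32.9²) = √3000.8500 ≈ 54.7800 mm.
From α = 2·arctan(d/2f) we get f = d / (2·tan(α/2)).
With d = 54.7800 mm and α/2 = 5.5°, tan(α/2) ≈ 0.09629, so f ≈ 54.7800 / 0.19258 ≈ 284.4561 mm.

284.46 mm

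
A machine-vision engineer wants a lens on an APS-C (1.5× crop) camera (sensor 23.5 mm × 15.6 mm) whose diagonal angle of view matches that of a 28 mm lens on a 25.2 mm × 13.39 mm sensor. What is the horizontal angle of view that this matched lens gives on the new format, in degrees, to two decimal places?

46.01°

Sensor diagonal = √(25.2² + 13.39²) = √814.3321 ≈ 28.5365 mm.
Sensor diagonal = √(23.5² + 15.6²) = √795.6100 ≈ 28.2066 mm.
Equal diagonal AOV ⇒ f₂ = f₁ · 28.2066/28.5365 = 28 × 0.98844 ≈ 27.6763 mm.
Horizontal AOV on the new format = 2·arctan(23.5 / (2 × 27.6763)) = 2·arctan(0.42455) ≈ 46.0075°.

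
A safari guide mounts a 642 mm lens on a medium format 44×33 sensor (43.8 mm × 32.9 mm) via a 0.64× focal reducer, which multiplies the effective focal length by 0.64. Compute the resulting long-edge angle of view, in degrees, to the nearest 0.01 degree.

6.10°

Effective focal length f = 642 × 0.64 = 410.88 mm.
α = 2·arctan(43.8 / (2 × 410.88)) = 2·arctan(0.05330) ≈ 6.1020°.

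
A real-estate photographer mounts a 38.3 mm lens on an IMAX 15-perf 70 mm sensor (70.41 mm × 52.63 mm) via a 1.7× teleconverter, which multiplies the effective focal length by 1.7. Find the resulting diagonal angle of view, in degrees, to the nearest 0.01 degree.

Effective focal length f = 38.3 × 1.7 = 65.11 mm.
Sensor diagonal = √(70.41² + 52.63²) = √7727.4850 ≈ 87.9061 mm.
α = 2·arctan(87.906 / (2 × 65.11)) = 2·arctan(0.67506) ≈ 68.0433°.

68.04°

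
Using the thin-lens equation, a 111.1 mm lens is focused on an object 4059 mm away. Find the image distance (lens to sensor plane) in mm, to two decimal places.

1/dᵢ = 1/f − 1/dₒ = 1/111.1 − 1/4059 = 0.0087545 mm⁻¹.
dᵢ = 1/0.0087545 ≈ 114.2265 mm.

114.23 mm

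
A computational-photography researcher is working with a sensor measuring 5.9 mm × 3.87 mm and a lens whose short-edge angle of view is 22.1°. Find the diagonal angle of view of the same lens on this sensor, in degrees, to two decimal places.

39.20°

From the short-edge AOV: f = 3.87 / (2·tan(11.05°)) = 3.87 / 0.39057 ≈ 9.9085 mm.
Sensor diagonal = √(5.9² + 3.87²) = √49.7869 ≈ 7.0560 mm.
Diagonal AOV = 2·arctan(7.0560 / (2 × 9.9085)) = 2·arctan(0.35606) ≈ 39.1971°.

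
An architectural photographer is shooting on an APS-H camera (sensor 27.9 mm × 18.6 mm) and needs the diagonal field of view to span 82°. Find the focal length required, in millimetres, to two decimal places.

Sensor diagonal = √(27.9² + 18.6²) = √1124.3700 ≈ 33.5316 mm.
From α = 2·arctan(d/2f) we get f = d / (2·tan(α/2)).
With d = 33.5316 mm and α/2 = 41°, tan(α/2) ≈ 0.86929, so f ≈ 33.5316 / 1.73857 ≈ 19.2869 mm.

19.29 mm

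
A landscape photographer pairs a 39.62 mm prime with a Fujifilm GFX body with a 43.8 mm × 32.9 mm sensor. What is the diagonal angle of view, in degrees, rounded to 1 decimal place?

69.3°

Sensor diagonal = √(43.8² + 32.9²) = √3000.8500 ≈ 54.7800 mm.
Angle of view α = 2·arctan(d/2f) with d = 54.7800 mm and f = 39.62 mm.
d/2f = 0.69132; arctan(0.69132) ≈ 34.6568°, so α ≈ 69.3136°.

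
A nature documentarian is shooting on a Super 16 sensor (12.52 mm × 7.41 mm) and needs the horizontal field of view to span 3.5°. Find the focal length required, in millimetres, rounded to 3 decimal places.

204.891 mm

From α = 2·arctan(w/2f) we get f = w / (2·tan(α/2)).
With w = 12.52 mm and α/2 = 1.75°, tan(α/2) ≈ 0.03055, so f ≈ 12.52 / 0.06111 ≈ 204.8915 mm.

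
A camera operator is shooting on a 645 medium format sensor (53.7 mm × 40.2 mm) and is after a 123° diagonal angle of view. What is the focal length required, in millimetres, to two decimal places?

18.21 mm

Sensor diagonal = √(53.7² + 40.2²) = √4499.7300 ≈ 67.0800 mm.
From α = 2·arctan(d/2f) we get f = d / (2·tan(α/2)).
With d = 67.0800 mm and α/2 = 61.5°, tan(α/2) ≈ 1.84177, so f ≈ 67.0800 / 3.68354 ≈ 18.2107 mm.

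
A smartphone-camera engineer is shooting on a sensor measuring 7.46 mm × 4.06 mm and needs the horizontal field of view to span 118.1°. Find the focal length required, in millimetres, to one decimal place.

From α = 2·arctan(w/2f) we get f = w / (2·tan(α/2)).
With w = 7.46 mm and α/2 = 59.05°, tan(α/2) ≈ 1.66757, so f ≈ 7.46 / 3.33515 ≈ 2.2368 mm.

2.2 mm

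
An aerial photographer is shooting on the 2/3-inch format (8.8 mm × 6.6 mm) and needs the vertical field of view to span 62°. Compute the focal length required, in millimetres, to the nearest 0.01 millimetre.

5.49 mm

From α = 2·arctan(h/2f) we get f = h / (2·tan(α/2)).
With h = 6.6 mm and α/2 = 31°, tan(α/2) ≈ 0.60086, so f ≈ 6.6 / 1.20172 ≈ 5.4921 mm.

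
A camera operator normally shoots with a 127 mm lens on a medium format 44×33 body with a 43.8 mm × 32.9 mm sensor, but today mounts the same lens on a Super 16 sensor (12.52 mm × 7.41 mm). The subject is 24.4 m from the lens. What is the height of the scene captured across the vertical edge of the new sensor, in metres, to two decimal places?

The focal length stays 127 mm; the relevant sensor dimension is now h = 7.41 mm. Object distance dₒ = 24.4 m = 24400 mm.
Thin-lens field height W = h·(dₒ − f)/f = 7.41 × (24400 − 127)/127 ≈ 1416.244 mm = 1.41624 m.

1.42 m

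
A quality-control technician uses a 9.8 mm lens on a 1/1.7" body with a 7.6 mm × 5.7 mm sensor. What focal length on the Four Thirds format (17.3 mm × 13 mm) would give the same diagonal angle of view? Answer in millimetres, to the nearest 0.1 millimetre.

22.3 mm

Sensor diagonal = √(7.6² + 5.7²) = √90.2500 ≈ 9.5000 mm.
Sensor diagonal = √(17.3² + 13²) = √468.2900 ≈ 21.6400 mm.
Equal angle of view means equal diagonal/f ratio, so f₂ = f₁ · (diagonal₂/diagonal₁) = 9.8 × 21.6400/9.5000.
f₂ = 9.8 × 2.27790 ≈ 22.323 mm.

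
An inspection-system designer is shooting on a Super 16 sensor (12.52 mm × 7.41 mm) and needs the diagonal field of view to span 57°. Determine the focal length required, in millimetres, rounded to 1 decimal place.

Sensor diagonal = √(12.52² + 7.41²) = √211.6585 ≈ 14.5485 mm.
From α = 2·arctan(d/2f) we get f = d / (2·tan(α/2)).
With d = 14.5485 mm and α/2 = 28.5°, tan(α/2) ≈ 0.54296, so f ≈ 14.5485 / 1.08591 ≈ 13.3975 mm.

13.4 mm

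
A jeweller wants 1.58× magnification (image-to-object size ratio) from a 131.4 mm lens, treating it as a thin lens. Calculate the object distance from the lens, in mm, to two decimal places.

214.56 mm

With m = dᵢ/dₒ and 1/f = 1/dₒ + 1/dᵢ, substituting dᵢ = m·dₒ gives 1/f = (1 + 1/m)/dₒ, hence dₒ = f·(1 + 1/m).
dₒ = 131.4 × (1 + 1/1.58) = 131.4 × 1.63291 ≈ 214.565 mm.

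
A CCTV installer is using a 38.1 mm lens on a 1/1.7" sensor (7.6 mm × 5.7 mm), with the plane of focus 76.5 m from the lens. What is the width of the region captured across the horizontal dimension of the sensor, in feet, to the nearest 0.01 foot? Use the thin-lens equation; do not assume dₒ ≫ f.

50.04 ft

dₒ: 76.5 m = 76500 mm.
Similar triangles through the lens centre give W/dₒ = w/dᵢ; with 1/f = 1/dₒ + 1/dᵢ this gives W = w·(dₒ − f)/f.
W = 7.6 mm × (76500 − 38.1) / 38.1 = 7.6 × 2006.8740 ≈ 15252.243 mm = 15252.243/304.8 ft = 50.0402 ft.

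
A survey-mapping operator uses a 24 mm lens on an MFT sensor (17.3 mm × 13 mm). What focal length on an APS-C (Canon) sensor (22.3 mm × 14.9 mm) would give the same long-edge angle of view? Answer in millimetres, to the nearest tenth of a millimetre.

Equal angle of view means equal width/f ratio, so f₂ = f₁ · (width₂/width₁) = 24 × 22.3/17.3.
f₂ = 24 × 1.28902 ≈ 30.936 mm.

30.9 mm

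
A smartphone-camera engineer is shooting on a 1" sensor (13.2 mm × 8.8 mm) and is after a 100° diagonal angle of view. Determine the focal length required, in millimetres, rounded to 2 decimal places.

Sensor diagonal = √(13.2² + 8.8²) = √251.6800 ≈ 15.8644 mm.
From α = 2·arctan(d/2f) we get f = d / (2·tan(α/2)).
With d = 15.8644 mm and α/2 = 50°, tan(α/2) ≈ 1.19175, so f ≈ 15.8644 / 2.38351 ≈ 6.6559 mm.

6.66 mm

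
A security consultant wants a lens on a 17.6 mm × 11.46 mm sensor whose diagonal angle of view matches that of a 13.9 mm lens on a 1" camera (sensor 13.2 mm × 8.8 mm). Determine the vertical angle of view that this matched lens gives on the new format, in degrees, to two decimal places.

Sensor diagonal = √(13.2² + 8.8²) = √251.6800 ≈ 15.8644 mm.
Sensor diagonal = √(17.6² + 11.46²) = √441.0916 ≈ 21.0022 mm.
Equal diagonal AOV ⇒ f₂ = f₁ · 21.0022/15.8644 = 13.9 × 1.32385 ≈ 18.4016 mm.
Vertical AOV on the new format = 2·arctan(11.46 / (2 × 18.4016)) = 2·arctan(0.31139) ≈ 34.5918°.

34.59°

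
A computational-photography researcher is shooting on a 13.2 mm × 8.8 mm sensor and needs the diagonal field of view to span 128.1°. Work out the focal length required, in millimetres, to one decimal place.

Sensor diagonal = √(13.2² + 8.8²) = √251.6800 ≈ 15.8644 mm.
From α = 2·arctan(d/2f) we get f = d / (2·tan(α/2)).
With d = 15.8644 mm and α/2 = 64.05°, tan(α/2) ≈ 2.05485, so f ≈ 15.8644 / 4.10971 ≈ 3.8602 mm.

3.9 mm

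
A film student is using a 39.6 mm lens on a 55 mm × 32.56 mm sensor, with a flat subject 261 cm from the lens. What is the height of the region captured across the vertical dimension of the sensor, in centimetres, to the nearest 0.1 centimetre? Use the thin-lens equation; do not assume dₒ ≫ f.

dₒ: 261 cm = 2610 mm.
Similar triangles through the lens centre give W/dₒ = h/dᵢ; with 1/f = 1/dₒ + 1/dᵢ this gives W = h·(dₒ − f)/f.
W = 32.56 mm × (2610 − 39.6) / 39.6 = 32.56 × 64.9091 ≈ 2113.440 mm = 211.344 cm.

211.3 cm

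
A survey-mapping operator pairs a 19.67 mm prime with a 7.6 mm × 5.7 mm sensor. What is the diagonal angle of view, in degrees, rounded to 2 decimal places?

Sensor diagonal = √(7.6² + 5.7²) = √90.2500 ≈ 9.5000 mm.
Angle of view α = 2·arctan(d/2f) with d = 9.5000 mm and f = 19.67 mm.
d/2f = 0.24148; arctan(0.24148) ≈ 13.5761°, so α ≈ 27.1523°.

27.15°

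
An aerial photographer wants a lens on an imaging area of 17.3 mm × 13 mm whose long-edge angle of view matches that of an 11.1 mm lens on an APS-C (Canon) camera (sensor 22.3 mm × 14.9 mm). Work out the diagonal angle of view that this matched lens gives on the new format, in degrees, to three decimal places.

102.970°

Equal long-edge AOV ⇒ f₂ = f₁ · 17.3/22.3 = 11.1 × 0.77578 ≈ 8.6112 mm.
Sensor diagonal = √(17.3² + 13²) = √468.2900 ≈ 21.6400 mm.
Diagonal AOV on the new format = 2·arctan(21.6400 / (2 × 8.6112)) = 2·arctan(1.25650) ≈ 102.9702°.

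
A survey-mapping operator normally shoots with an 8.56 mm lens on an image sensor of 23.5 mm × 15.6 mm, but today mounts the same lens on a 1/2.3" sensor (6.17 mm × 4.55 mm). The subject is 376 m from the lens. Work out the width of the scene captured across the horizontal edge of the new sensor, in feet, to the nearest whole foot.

889 ft

The focal length stays 8.56 mm; the relevant sensor dimension is now w = 6.17 mm. Object distance dₒ = 376 m = 376000 mm.
Thin-lens field width W = w·(dₒ − f)/f = 6.17 × (376000 − 8.56)/8.56 ≈ 271012.522 mm = 271012.522/304.8 ft = 889.149 ft.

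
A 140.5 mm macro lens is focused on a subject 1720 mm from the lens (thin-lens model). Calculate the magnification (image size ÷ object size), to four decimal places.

Thin lens: 1/f = 1/dₒ + 1/dᵢ → 1/dᵢ = 1/140.5 − 1/1720 = 0.0065360 mm⁻¹, so dᵢ ≈ 152.9978 mm.
Magnification m = dᵢ/dₒ = 152.9978/1720 ≈ 0.08895.

0.0890×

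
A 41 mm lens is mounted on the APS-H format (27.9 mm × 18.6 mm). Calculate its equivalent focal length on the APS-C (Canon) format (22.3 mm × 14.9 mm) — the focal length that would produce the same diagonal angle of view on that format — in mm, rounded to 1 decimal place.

32.8 mm

Sensor diagonal = √(27.9² + 18.6²) = √1124.3700 ≈ 33.5316 mm.
Sensor diagonal = √(22.3² + 14.9²) = √719.3000 ≈ 26.8198 mm.
Equal angle of view means equal diagonal/f ratio, so f₂ = f₁ · (diagonal₂/diagonal₁) = 41 × 26.8198/33.5316.
f₂ = 41 × 0.79984 ≈ 32.793 mm.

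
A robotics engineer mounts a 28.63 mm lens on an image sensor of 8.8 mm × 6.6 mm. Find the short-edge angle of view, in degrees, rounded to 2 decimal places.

Angle of view α = 2·arctan(h/2f) with h = 6.6 mm and f = 28.63 mm.
h/2f = 0.11526; arctan(0.11526) ≈ 6.5751°, so α ≈ 13.1502°.

13.15°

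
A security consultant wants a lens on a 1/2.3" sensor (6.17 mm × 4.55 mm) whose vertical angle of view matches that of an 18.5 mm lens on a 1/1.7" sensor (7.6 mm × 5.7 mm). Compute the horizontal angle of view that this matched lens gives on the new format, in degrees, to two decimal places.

Equal vertical AOV ⇒ f₂ = f₁ · 4.55/5.7 = 18.5 × 0.79825 ≈ 14.7675 mm.
Horizontal AOV on the new format = 2·arctan(6.17 / (2 × 14.7675)) = 2·arctan(0.20890) ≈ 23.5993°.

23.60°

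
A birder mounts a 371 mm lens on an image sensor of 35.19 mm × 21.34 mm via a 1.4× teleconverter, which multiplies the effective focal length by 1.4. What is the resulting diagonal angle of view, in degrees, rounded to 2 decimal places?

Effective focal length f = 371 × 1.4 = 519.4 mm.
Sensor diagonal = √(35.19² + 21.34²) = √1693.7317 ≈ 41.1550 mm.
α = 2·arctan(41.155 / (2 × 519.4)) = 2·arctan(0.03962) ≈ 4.5375°.

4.54°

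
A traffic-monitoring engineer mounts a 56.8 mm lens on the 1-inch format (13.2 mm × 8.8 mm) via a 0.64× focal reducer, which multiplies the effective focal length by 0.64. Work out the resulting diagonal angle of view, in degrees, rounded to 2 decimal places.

Effective focal length f = 56.8 × 0.64 = 36.352 mm.
Sensor diagonal = √(13.2² + 8.8²) = √251.6800 ≈ 15.8644 mm.
α = 2·arctan(15.864 / (2 × 36.352)) = 2·arctan(0.21821) ≈ 24.6186°.

24.62°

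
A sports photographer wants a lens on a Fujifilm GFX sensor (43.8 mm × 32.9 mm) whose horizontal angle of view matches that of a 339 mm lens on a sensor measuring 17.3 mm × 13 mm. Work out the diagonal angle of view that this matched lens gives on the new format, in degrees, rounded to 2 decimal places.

3.66°

Equal horizontal AOV ⇒ f₂ = f₁ · 43.8/17.3 = 339 × 2.53179 ≈ 858.2775 mm.
Sensor diagonal = √(43.8² + 32.9²) = √3000.8500 ≈ 54.7800 mm.
Diagonal AOV on the new format = 2·arctan(54.7800 / (2 × 858.2775)) = 2·arctan(0.03191) ≈ 3.6557°.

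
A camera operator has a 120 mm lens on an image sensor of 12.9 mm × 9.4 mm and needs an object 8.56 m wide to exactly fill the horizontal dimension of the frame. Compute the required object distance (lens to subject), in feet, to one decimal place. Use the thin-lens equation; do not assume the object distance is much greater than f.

261.6 ft

W: 8.56 m = 8560 mm.
Magnification m = w/W = dᵢ/dₒ; combined with 1/f = 1/dₒ + 1/dᵢ this gives dₒ = f·(1 + W/w).
dₒ = 120 mm × (1 + 8560/12.9) = 120 × 664.5659 ≈ 79747.907 mm = 79747.907/304.8 ft = 261.64 ft.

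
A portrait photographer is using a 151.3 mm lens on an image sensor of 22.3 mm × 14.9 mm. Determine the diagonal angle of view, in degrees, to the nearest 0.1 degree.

10.1°

Sensor diagonal = √(22.3² + 14.9²) = √719.3000 ≈ 26.8198 mm.
Angle of view α = 2·arctan(d/2f) with d = 26.8198 mm and f = 151.3 mm.
d/2f = 0.08863; arctan(0.08863) ≈ 5.0650°, so α ≈ 10.1299°.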